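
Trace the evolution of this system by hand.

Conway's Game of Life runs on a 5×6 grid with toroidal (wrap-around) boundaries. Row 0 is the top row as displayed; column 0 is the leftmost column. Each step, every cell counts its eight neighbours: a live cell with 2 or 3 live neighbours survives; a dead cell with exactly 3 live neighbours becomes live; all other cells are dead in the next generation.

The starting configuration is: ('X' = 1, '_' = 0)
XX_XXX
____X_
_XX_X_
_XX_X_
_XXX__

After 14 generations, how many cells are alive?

8

k=0  XX_XXX
____X_
_XX_X_
_XX_X_
_XXX__
k=1  XX___X
______
_XX_XX
X___X_
______
k=2  X_____
__X_X_
XX_XXX
XX_XX_
_X____
k=3  _X____
__X_X_
______
___X__
_XX__X
k=4  XX_X__
______
___X__
__X___
XXX___
k=5  X_____
__X___
______
__XX__
X__X__
k=6  _X____
______
__XX__
__XX__
_XXX__
k=7  _X____
__X___
__XX__
____X_
_X_X__
k=8  _X____
_XXX__
__XX__
____X_
__X___
k=9  _X_X__
_X_X__
_X__X_
__X___
______
k=10  ______
XX_XX_
_X_X__
______
__X___
k=11  _XXX__
XX_XX_
XX_XX_
__X___
______
k=12  XX_XX_
______
X___X_
_XXX__
_X_X__
k=13  XX_XX_
XX_XX_
_XXX__
XX_XX_
______
k=14  XX_XX_
______
______
XX_XX_
______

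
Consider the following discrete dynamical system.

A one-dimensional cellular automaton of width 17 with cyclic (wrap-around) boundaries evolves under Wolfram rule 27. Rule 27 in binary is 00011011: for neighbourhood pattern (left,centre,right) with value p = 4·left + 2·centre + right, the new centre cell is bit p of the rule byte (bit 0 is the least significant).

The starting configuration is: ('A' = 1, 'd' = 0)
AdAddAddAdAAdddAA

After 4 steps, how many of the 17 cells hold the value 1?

0) AdAddAddAdAAdddAA
1) dddAAdAAddAdAAAAd
2) AAAAddAdAAddAdddA
3) ddddAAddAdAAdAAAA
4) AAAAAdAAddAddAddd

9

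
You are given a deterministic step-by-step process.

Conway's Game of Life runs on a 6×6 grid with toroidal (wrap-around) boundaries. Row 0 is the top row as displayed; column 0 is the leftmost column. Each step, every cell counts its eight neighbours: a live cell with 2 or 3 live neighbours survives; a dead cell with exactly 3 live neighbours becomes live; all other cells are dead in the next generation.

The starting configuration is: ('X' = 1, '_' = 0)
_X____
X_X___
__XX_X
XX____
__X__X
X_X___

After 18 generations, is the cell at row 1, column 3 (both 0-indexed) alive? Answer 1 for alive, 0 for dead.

0) _X____
X_X___
__XX_X
XX____
__X__X
X_X___
1) X_X___
X_XX__
__XX_X
XX_XXX
__X__X
X_X___
2) X_X__X
X___XX
______
_X____
__X___
X_XX_X
3) __X___
XX__X_
X____X
______
X_XX__
X_XXXX
4) __X___
XX____
XX___X
XX___X
X_X___
X___XX
5) ______
__X__X
__X___
__X___
____X_
X__X_X
6) X___XX
______
_XXX__
___X__
___XXX
____XX
7) X___X_
XXXXXX
__XX__
______
___X_X
______
8) X_X_X_
X_____
X____X
__XXX_
______
____XX
9) XX_XX_
X_____
XX_XXX
___XXX
_____X
___XXX
10) XXXX__
______
_XXX__
__XX__
X_____
__XX__
11) _X_X__
X_____
_X_X__
___X__
_X____
X__X__
12) XXX___
XX____
__X___
______
__X___
XX____
13) __X__X
X_____
_X____
______
_X____
X_____
14) XX___X
XX____
______
______
______
XX____
15) __X__X
_X___X
______
______
______
_X___X
16) _XX_XX
X_____
______
______
______
X_____
17) _X___X
XX___X
______
______
______
XX___X
18) __X_X_
_X___X
X_____
______
X_____
_X___X

0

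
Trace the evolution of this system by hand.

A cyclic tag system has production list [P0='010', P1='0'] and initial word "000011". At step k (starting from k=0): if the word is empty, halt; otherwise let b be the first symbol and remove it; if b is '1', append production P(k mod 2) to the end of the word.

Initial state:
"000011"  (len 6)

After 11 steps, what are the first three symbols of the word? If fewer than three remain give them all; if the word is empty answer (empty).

step 0: "000011"  (len 6)
step 1: "00011"  (len 5)
step 2: "0011"  (len 4)
step 3: "011"  (len 3)
step 4: "11"  (len 2)
step 5: "1010"  (len 4)
step 6: "0100"  (len 4)
step 7: "100"  (len 3)
step 8: "000"  (len 3)
step 9: "00"  (len 2)
step 10: "0"  (len 1)
step 11: (halted — word empty)

(empty)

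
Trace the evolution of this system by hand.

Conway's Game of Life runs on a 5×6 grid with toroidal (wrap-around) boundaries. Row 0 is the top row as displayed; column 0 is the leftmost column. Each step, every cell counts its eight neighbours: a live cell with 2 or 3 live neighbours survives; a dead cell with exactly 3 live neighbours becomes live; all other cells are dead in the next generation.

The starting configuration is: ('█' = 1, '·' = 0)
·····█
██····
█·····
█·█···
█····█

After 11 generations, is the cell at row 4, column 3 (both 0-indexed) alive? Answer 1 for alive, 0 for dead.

0

t=0: ·····█
██····
█·····
█·█···
█····█
t=1: ·█···█
██···█
█····█
█·····
██···█
t=2: ··█·█·
·█··█·
······
······
·█···█
t=3: ██████
···█··
······
······
······
t=4: ██████
██·█·█
······
······
██████
t=5: ······
···█··
█·····
██████
······
t=6: ······
······
█·····
██████
██████
t=7: ██████
······
█·███·
······
······
t=8: ██████
······
···█··
···█··
██████
t=9: ······
██···█
······
██···█
······
t=10: █·····
█·····
······
█·····
█·····
t=11: ██···█
······
······
······
██···█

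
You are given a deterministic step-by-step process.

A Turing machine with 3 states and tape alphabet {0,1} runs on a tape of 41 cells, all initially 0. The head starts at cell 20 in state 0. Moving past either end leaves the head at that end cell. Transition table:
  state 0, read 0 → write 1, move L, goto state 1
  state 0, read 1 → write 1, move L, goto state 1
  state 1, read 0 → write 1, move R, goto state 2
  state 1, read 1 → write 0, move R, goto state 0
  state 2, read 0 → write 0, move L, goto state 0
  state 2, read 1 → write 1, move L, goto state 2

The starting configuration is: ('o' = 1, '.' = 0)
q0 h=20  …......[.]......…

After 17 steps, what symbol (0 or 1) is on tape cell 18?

step 0: q0 h=20  …......[.]......…
step 1: q1 h=19  …......[.]o.....…
step 2: q2 h=20  ….....o[o]......…
step 3: q2 h=19  …......[o]o.....…
step 4: q2 h=18  …......[.]oo....…
step 5: q0 h=17  …......[.].oo...…
step 6: q1 h=16  …......[.]o.oo..…
step 7: q2 h=17  ….....o[o].oo...…
step 8: q2 h=16  …......[o]o.oo..…
step 9: q2 h=15  …......[.]oo.oo.…
step 10: q0 h=14  …......[.].oo.oo…
step 11: q1 h=13  …......[.]o.oo.o…
step 12: q2 h=14  ….....o[o].oo.oo…
step 13: q2 h=13  …......[o]o.oo.o…
step 14: q2 h=12  …......[.]oo.oo.…
step 15: q0 h=11  …......[.].oo.oo…
step 16: q1 h=10  …......[.]o.oo.o…
step 17: q2 h=11  ….....o[o].oo.oo…

0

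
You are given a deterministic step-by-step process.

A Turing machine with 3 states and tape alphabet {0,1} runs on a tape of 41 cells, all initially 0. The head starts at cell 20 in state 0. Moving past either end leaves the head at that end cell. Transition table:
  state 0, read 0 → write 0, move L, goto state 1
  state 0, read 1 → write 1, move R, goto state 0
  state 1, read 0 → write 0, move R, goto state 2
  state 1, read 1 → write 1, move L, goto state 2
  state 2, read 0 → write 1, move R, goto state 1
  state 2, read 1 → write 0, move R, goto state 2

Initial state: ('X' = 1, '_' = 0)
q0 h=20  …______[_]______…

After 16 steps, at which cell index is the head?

0) q0 h=20  …______[_]______…
1) q1 h=19  …______[_]______…
2) q2 h=20  …______[_]______…
3) q1 h=21  …_____X[_]______…
4) q2 h=22  …____X_[_]______…
5) q1 h=23  …___X_X[_]______…
6) q2 h=24  …__X_X_[_]______…
7) q1 h=25  …_X_X_X[_]______…
8) q2 h=26  …X_X_X_[_]______…
9) q1 h=27  …_X_X_X[_]______…
10) q2 h=28  …X_X_X_[_]______…
11) q1 h=29  …_X_X_X[_]______…
12) q2 h=30  …X_X_X_[_]______…
13) q1 h=31  …_X_X_X[_]______…
14) q2 h=32  …X_X_X_[_]______…
15) q1 h=33  …_X_X_X[_]______…
16) q2 h=34  …X_X_X_[_]______|

34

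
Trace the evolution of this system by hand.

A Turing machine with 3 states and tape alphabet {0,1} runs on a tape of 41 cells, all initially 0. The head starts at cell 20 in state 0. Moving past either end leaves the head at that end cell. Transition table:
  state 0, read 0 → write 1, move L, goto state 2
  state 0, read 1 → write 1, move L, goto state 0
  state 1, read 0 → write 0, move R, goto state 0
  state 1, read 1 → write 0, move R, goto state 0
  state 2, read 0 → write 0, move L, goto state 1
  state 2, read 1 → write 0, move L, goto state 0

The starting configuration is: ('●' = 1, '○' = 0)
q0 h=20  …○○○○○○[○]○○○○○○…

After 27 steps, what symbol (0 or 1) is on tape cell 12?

1

gen 0: q0 h=20  …○○○○○○[○]○○○○○○…
gen 1: q2 h=19  …○○○○○○[○]●○○○○○…
gen 2: q1 h=18  …○○○○○○[○]○●○○○○…
gen 3: q0 h=19  …○○○○○○[○]●○○○○○…
gen 4: q2 h=18  …○○○○○○[○]●●○○○○…
gen 5: q1 h=17  …○○○○○○[○]○●●○○○…
gen 6: q0 h=18  …○○○○○○[○]●●○○○○…
gen 7: q2 h=17  …○○○○○○[○]●●●○○○…
gen 8: q1 h=16  …○○○○○○[○]○●●●○○…
gen 9: q0 h=17  …○○○○○○[○]●●●○○○…
gen 10: q2 h=16  …○○○○○○[○]●●●●○○…
gen 11: q1 h=15  …○○○○○○[○]○●●●●○…
gen 12: q0 h=16  …○○○○○○[○]●●●●○○…
gen 13: q2 h=15  …○○○○○○[○]●●●●●○…
gen 14: q1 h=14  …○○○○○○[○]○●●●●●…
gen 15: q0 h=15  …○○○○○○[○]●●●●●○…
gen 16: q2 h=14  …○○○○○○[○]●●●●●●…
gen 17: q1 h=13  …○○○○○○[○]○●●●●●…
gen 18: q0 h=14  …○○○○○○[○]●●●●●●…
gen 19: q2 h=13  …○○○○○○[○]●●●●●●…
gen 20: q1 h=12  …○○○○○○[○]○●●●●●…
gen 21: q0 h=13  …○○○○○○[○]●●●●●●…
gen 22: q2 h=12  …○○○○○○[○]●●●●●●…
gen 23: q1 h=11  …○○○○○○[○]○●●●●●…
gen 24: q0 h=12  …○○○○○○[○]●●●●●●…
gen 25: q2 h=11  …○○○○○○[○]●●●●●●…
gen 26: q1 h=10  …○○○○○○[○]○●●●●●…
gen 27: q0 h=11  …○○○○○○[○]●●●●●●…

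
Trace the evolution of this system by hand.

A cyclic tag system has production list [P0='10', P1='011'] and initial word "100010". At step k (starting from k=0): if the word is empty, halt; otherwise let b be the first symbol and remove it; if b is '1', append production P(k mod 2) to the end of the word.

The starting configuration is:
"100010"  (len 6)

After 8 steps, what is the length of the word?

k=0  "100010"  (len 6)
k=1  "0001010"  (len 7)
k=2  "001010"  (len 6)
k=3  "01010"  (len 5)
k=4  "1010"  (len 4)
k=5  "01010"  (len 5)
k=6  "1010"  (len 4)
k=7  "01010"  (len 5)
k=8  "1010"  (len 4)

4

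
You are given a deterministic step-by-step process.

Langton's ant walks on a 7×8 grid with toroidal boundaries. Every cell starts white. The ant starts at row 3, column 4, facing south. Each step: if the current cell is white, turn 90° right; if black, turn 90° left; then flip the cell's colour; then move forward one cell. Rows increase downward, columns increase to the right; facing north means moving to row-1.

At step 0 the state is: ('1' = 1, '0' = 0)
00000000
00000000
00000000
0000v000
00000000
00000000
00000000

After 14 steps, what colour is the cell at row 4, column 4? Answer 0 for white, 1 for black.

0) 00000000
00000000
00000000
0000v000
00000000
00000000
00000000
1) 00000000
00000000
00000000
000<1000
00000000
00000000
00000000
2) 00000000
00000000
000^0000
00011000
00000000
00000000
00000000
3) 00000000
00000000
0001>000
00011000
00000000
00000000
00000000
4) 00000000
00000000
00011000
0001v000
00000000
00000000
00000000
5) 00000000
00000000
00011000
00010>00
00000000
00000000
00000000
6) 00000000
00000000
00011000
00010100
00000v00
00000000
00000000
7) 00000000
00000000
00011000
00010100
0000<100
00000000
00000000
8) 00000000
00000000
00011000
0001^100
00001100
00000000
00000000
9) 00000000
00000000
00011000
00011>00
00001100
00000000
00000000
10) 00000000
00000000
00011^00
00011000
00001100
00000000
00000000
11) 00000000
00000000
000111>0
00011000
00001100
00000000
00000000
12) 00000000
00000000
00011110
000110v0
00001100
00000000
00000000
13) 00000000
00000000
00011110
00011<10
00001100
00000000
00000000
14) 00000000
00000000
00011^10
00011110
00001100
00000000
00000000

1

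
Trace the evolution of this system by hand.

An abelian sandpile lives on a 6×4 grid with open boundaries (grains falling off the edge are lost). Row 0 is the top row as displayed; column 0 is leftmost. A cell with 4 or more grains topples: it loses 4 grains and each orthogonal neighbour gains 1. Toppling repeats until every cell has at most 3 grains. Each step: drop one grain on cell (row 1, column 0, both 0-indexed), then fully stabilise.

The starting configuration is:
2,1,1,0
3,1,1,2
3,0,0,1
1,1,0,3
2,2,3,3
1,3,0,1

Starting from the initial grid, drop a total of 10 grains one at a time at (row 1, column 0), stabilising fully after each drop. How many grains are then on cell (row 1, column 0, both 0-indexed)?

[0] 2,1,1,0
3,1,1,2
3,0,0,1
1,1,0,3
2,2,3,3
1,3,0,1
[1] 3,1,1,0
1,2,1,2
0,1,0,1
2,1,0,3
2,2,3,3
1,3,0,1
[2] 3,1,1,0
2,2,1,2
0,1,0,1
2,1,0,3
2,2,3,3
1,3,0,1
[3] 3,1,1,0
3,2,1,2
0,1,0,1
2,1,0,3
2,2,3,3
1,3,0,1
[4] 0,2,1,0
1,3,1,2
1,1,0,1
2,1,0,3
2,2,3,3
1,3,0,1
[5] 0,2,1,0
2,3,1,2
1,1,0,1
2,1,0,3
2,2,3,3
1,3,0,1
[6] 0,2,1,0
3,3,1,2
1,1,0,1
2,1,0,3
2,2,3,3
1,3,0,1
[7] 1,3,1,0
1,0,2,2
2,2,0,1
2,1,0,3
2,2,3,3
1,3,0,1
[8] 1,3,1,0
2,0,2,2
2,2,0,1
2,1,0,3
2,2,3,3
1,3,0,1
[9] 1,3,1,0
3,0,2,2
2,2,0,1
2,1,0,3
2,2,3,3
1,3,0,1
[10] 2,3,1,0
0,1,2,2
3,2,0,1
2,1,0,3
2,2,3,3
1,3,0,1

0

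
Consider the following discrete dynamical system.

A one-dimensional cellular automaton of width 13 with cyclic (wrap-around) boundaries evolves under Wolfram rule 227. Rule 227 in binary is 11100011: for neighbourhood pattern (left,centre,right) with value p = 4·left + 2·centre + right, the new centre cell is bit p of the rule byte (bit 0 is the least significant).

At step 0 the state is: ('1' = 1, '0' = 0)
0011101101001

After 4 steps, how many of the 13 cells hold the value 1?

t=0: 0011101101001
t=1: 0101110110010
t=2: 1010111010100
t=3: 0101011101001
t=4: 1010101110010

7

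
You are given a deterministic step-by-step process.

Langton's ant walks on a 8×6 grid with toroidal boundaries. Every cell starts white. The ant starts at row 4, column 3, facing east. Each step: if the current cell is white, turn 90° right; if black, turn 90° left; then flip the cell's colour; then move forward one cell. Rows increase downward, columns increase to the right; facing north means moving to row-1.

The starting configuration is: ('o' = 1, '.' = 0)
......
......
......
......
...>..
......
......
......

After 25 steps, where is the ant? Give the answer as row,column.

gen 0: ......
......
......
......
...>..
......
......
......
gen 1: ......
......
......
......
...o..
...v..
......
......
gen 2: ......
......
......
......
...o..
..<o..
......
......
gen 3: ......
......
......
......
..^o..
..oo..
......
......
gen 4: ......
......
......
......
..o>..
..oo..
......
......
gen 5: ......
......
......
...^..
..o...
..oo..
......
......
gen 6: ......
......
......
...o>.
..o...
..oo..
......
......
gen 7: ......
......
......
...oo.
..o.v.
..oo..
......
......
gen 8: ......
......
......
...oo.
..o<o.
..oo..
......
......
gen 9: ......
......
......
...^o.
..ooo.
..oo..
......
......
gen 10: ......
......
......
..<.o.
..ooo.
..oo..
......
......
gen 11: ......
......
..^...
..o.o.
..ooo.
..oo..
......
......
gen 12: ......
......
..o>..
..o.o.
..ooo.
..oo..
......
......
gen 13: ......
......
..oo..
..ovo.
..ooo.
..oo..
......
......
gen 14: ......
......
..oo..
..<oo.
..ooo.
..oo..
......
......
gen 15: ......
......
..oo..
...oo.
..voo.
..oo..
......
......
gen 16: ......
......
..oo..
...oo.
...>o.
..oo..
......
......
gen 17: ......
......
..oo..
...^o.
....o.
..oo..
......
......
gen 18: ......
......
..oo..
..<.o.
....o.
..oo..
......
......
gen 19: ......
......
..^o..
..o.o.
....o.
..oo..
......
......
gen 20: ......
......
.<.o..
..o.o.
....o.
..oo..
......
......
gen 21: ......
.^....
.o.o..
..o.o.
....o.
..oo..
......
......
gen 22: ......
.o>...
.o.o..
..o.o.
....o.
..oo..
......
......
gen 23: ......
.oo...
.ovo..
..o.o.
....o.
..oo..
......
......
gen 24: ......
.oo...
.<oo..
..o.o.
....o.
..oo..
......
......
gen 25: ......
.oo...
..oo..
.vo.o.
....o.
..oo..
......
......

3,1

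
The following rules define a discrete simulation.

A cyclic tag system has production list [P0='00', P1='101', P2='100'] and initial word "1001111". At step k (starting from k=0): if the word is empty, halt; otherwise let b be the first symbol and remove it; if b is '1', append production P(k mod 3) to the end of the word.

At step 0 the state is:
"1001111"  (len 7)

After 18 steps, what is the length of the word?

step 0: "1001111"  (len 7)
step 1: "00111100"  (len 8)
step 2: "0111100"  (len 7)
step 3: "111100"  (len 6)
step 4: "1110000"  (len 7)
step 5: "110000101"  (len 9)
step 6: "10000101100"  (len 11)
step 7: "000010110000"  (len 12)
step 8: "00010110000"  (len 11)
step 9: "0010110000"  (len 10)
step 10: "010110000"  (len 9)
step 11: "10110000"  (len 8)
step 12: "0110000100"  (len 10)
step 13: "110000100"  (len 9)
step 14: "10000100101"  (len 11)
step 15: "0000100101100"  (len 13)
step 16: "000100101100"  (len 12)
step 17: "00100101100"  (len 11)
step 18: "0100101100"  (len 10)

10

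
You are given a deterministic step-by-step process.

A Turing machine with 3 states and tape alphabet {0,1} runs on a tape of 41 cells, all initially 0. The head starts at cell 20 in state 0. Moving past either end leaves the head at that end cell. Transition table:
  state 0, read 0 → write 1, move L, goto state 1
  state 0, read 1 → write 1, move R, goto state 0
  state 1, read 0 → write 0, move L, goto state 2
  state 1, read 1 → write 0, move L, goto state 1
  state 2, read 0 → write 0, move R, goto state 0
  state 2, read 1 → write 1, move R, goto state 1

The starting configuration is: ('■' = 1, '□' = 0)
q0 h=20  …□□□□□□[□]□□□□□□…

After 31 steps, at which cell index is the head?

0) q0 h=20  …□□□□□□[□]□□□□□□…
1) q1 h=19  …□□□□□□[□]■□□□□□…
2) q2 h=18  …□□□□□□[□]□■□□□□…
3) q0 h=19  …□□□□□□[□]■□□□□□…
4) q1 h=18  …□□□□□□[□]■■□□□□…
5) q2 h=17  …□□□□□□[□]□■■□□□…
6) q0 h=18  …□□□□□□[□]■■□□□□…
7) q1 h=17  …□□□□□□[□]■■■□□□…
8) q2 h=16  …□□□□□□[□]□■■■□□…
9) q0 h=17  …□□□□□□[□]■■■□□□…
10) q1 h=16  …□□□□□□[□]■■■■□□…
11) q2 h=15  …□□□□□□[□]□■■■■□…
12) q0 h=16  …□□□□□□[□]■■■■□□…
13) q1 h=15  …□□□□□□[□]■■■■■□…
14) q2 h=14  …□□□□□□[□]□■■■■■…
15) q0 h=15  …□□□□□□[□]■■■■■□…
16) q1 h=14  …□□□□□□[□]■■■■■■…
17) q2 h=13  …□□□□□□[□]□■■■■■…
18) q0 h=14  …□□□□□□[□]■■■■■■…
19) q1 h=13  …□□□□□□[□]■■■■■■…
20) q2 h=12  …□□□□□□[□]□■■■■■…
21) q0 h=13  …□□□□□□[□]■■■■■■…
22) q1 h=12  …□□□□□□[□]■■■■■■…
23) q2 h=11  …□□□□□□[□]□■■■■■…
24) q0 h=12  …□□□□□□[□]■■■■■■…
25) q1 h=11  …□□□□□□[□]■■■■■■…
26) q2 h=10  …□□□□□□[□]□■■■■■…
27) q0 h=11  …□□□□□□[□]■■■■■■…
28) q1 h=10  …□□□□□□[□]■■■■■■…
29) q2 h= 9  …□□□□□□[□]□■■■■■…
30) q0 h=10  …□□□□□□[□]■■■■■■…
31) q1 h= 9  …□□□□□□[□]■■■■■■…

9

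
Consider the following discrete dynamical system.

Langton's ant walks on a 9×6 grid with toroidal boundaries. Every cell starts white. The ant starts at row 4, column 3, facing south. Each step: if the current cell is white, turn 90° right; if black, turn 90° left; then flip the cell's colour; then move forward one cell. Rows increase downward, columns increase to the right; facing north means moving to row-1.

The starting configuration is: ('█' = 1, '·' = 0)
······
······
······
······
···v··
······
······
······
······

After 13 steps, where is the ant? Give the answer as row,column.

gen 0: ······
······
······
······
···v··
······
······
······
······
gen 1: ······
······
······
······
··<█··
······
······
······
······
gen 2: ······
······
······
··^···
··██··
······
······
······
······
gen 3: ······
······
······
··█>··
··██··
······
······
······
······
gen 4: ······
······
······
··██··
··█v··
······
······
······
······
gen 5: ······
······
······
··██··
··█·>·
······
······
······
······
gen 6: ······
······
······
··██··
··█·█·
····v·
······
······
······
gen 7: ······
······
······
··██··
··█·█·
···<█·
······
······
······
gen 8: ······
······
······
··██··
··█^█·
···██·
······
······
······
gen 9: ······
······
······
··██··
··██>·
···██·
······
······
······
gen 10: ······
······
······
··██^·
··██··
···██·
······
······
······
gen 11: ······
······
······
··███>
··██··
···██·
······
······
······
gen 12: ······
······
······
··████
··██·v
···██·
······
······
······
gen 13: ······
······
······
··████
··██<█
···██·
······
······
······

4,4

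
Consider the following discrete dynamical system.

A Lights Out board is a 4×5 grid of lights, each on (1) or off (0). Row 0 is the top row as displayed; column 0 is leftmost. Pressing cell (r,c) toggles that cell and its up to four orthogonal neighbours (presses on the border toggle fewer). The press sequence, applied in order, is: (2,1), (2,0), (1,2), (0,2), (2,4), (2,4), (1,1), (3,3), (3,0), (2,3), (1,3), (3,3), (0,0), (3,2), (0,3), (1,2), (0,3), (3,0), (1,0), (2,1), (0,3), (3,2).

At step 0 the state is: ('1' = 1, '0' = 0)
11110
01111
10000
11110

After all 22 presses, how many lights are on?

9

0) 11110
01111
10000
11110
1) 11110
00111
01100
10110
2) 11110
10111
10100
00110
3) 11010
11001
10000
00110
4) 10100
11101
10000
00110
5) 10100
11100
10011
00111
6) 10100
11101
10000
00110
7) 11100
00001
11000
00110
8) 11100
00001
11010
00001
9) 11100
00001
01010
11001
10) 11100
00011
01101
11011
11) 11110
00100
01111
11011
12) 11110
00100
01101
11100
13) 00110
10100
01101
11100
14) 00110
10100
01001
10010
15) 00001
10110
01001
10010
16) 00101
11000
01101
10010
17) 00010
11010
01101
10010
18) 00010
11010
11101
01010
19) 10010
00010
01101
01010
20) 10010
01010
10001
00010
21) 10101
01000
10001
00010
22) 10101
01000
10101
01100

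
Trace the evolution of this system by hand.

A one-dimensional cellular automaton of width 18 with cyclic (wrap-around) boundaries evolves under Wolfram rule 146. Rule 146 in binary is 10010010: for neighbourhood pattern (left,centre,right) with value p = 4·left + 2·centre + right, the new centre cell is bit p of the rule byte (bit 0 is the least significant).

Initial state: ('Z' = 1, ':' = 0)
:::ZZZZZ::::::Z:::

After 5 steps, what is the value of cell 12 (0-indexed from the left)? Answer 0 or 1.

0

gen 0: :::ZZZZZ::::::Z:::
gen 1: ::Z:ZZZ:Z::::Z:Z::
gen 2: :Z:::Z:::Z::Z:::Z:
gen 3: Z:Z:Z:Z:Z:ZZ:Z:Z:Z
gen 4: ::::::::::::::::::
gen 5: ::::::::::::::::::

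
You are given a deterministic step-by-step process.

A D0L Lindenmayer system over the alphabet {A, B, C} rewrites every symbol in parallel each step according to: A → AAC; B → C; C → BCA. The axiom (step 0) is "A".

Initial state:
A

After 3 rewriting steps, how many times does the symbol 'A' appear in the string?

13

gen 0: A
gen 1: AAC
gen 2: AACAACBCA
gen 3: AACAACBCAAACAACBCACBCAAAC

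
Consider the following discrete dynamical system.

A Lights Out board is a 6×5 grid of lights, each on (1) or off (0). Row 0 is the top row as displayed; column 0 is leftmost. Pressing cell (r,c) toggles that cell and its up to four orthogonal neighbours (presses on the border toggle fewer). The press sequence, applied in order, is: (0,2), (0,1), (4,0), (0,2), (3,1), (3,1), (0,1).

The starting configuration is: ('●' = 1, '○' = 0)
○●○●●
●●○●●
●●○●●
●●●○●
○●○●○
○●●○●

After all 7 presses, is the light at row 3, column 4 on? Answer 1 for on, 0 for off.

k=0  ○●○●●
●●○●●
●●○●●
●●●○●
○●○●○
○●●○●
k=1  ○○●○●
●●●●●
●●○●●
●●●○●
○●○●○
○●●○●
k=2  ●●○○●
●○●●●
●●○●●
●●●○●
○●○●○
○●●○●
k=3  ●●○○●
●○●●●
●●○●●
○●●○●
●○○●○
●●●○●
k=4  ●○●●●
●○○●●
●●○●●
○●●○●
●○○●○
●●●○●
k=5  ●○●●●
●○○●●
●○○●●
●○○○●
●●○●○
●●●○●
k=6  ●○●●●
●○○●●
●●○●●
○●●○●
●○○●○
●●●○●
k=7  ○●○●●
●●○●●
●●○●●
○●●○●
●○○●○
●●●○●

1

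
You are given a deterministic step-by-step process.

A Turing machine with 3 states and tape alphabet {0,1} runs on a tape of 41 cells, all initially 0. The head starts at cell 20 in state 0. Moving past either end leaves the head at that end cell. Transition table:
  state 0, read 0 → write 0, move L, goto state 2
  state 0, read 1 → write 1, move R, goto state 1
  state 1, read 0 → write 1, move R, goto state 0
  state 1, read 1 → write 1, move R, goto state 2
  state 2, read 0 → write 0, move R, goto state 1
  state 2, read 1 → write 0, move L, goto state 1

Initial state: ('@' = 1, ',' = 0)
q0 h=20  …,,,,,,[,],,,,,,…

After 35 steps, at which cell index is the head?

step 0: q0 h=20  …,,,,,,[,],,,,,,…
step 1: q2 h=19  …,,,,,,[,],,,,,,…
step 2: q1 h=20  …,,,,,,[,],,,,,,…
step 3: q0 h=21  …,,,,,@[,],,,,,,…
step 4: q2 h=20  …,,,,,,[@],,,,,,…
step 5: q1 h=19  …,,,,,,[,],,,,,,…
step 6: q0 h=20  …,,,,,@[,],,,,,,…
step 7: q2 h=19  …,,,,,,[@],,,,,,…
step 8: q1 h=18  …,,,,,,[,],,,,,,…
step 9: q0 h=19  …,,,,,@[,],,,,,,…
step 10: q2 h=18  …,,,,,,[@],,,,,,…
step 11: q1 h=17  …,,,,,,[,],,,,,,…
step 12: q0 h=18  …,,,,,@[,],,,,,,…
step 13: q2 h=17  …,,,,,,[@],,,,,,…
step 14: q1 h=16  …,,,,,,[,],,,,,,…
step 15: q0 h=17  …,,,,,@[,],,,,,,…
step 16: q2 h=16  …,,,,,,[@],,,,,,…
step 17: q1 h=15  …,,,,,,[,],,,,,,…
step 18: q0 h=16  …,,,,,@[,],,,,,,…
step 19: q2 h=15  …,,,,,,[@],,,,,,…
step 20: q1 h=14  …,,,,,,[,],,,,,,…
step 21: q0 h=15  …,,,,,@[,],,,,,,…
step 22: q2 h=14  …,,,,,,[@],,,,,,…
step 23: q1 h=13  …,,,,,,[,],,,,,,…
step 24: q0 h=14  …,,,,,@[,],,,,,,…
step 25: q2 h=13  …,,,,,,[@],,,,,,…
step 26: q1 h=12  …,,,,,,[,],,,,,,…
step 27: q0 h=13  …,,,,,@[,],,,,,,…
step 28: q2 h=12  …,,,,,,[@],,,,,,…
step 29: q1 h=11  …,,,,,,[,],,,,,,…
step 30: q0 h=12  …,,,,,@[,],,,,,,…
step 31: q2 h=11  …,,,,,,[@],,,,,,…
step 32: q1 h=10  …,,,,,,[,],,,,,,…
step 33: q0 h=11  …,,,,,@[,],,,,,,…
step 34: q2 h=10  …,,,,,,[@],,,,,,…
step 35: q1 h= 9  …,,,,,,[,],,,,,,…

9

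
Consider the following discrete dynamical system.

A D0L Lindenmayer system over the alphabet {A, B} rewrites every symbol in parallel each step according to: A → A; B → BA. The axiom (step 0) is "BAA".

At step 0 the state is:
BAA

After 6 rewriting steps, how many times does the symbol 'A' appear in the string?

[0] BAA
[1] BAAA
[2] BAAAA
[3] BAAAAA
[4] BAAAAAA
[5] BAAAAAAA
[6] BAAAAAAAA

8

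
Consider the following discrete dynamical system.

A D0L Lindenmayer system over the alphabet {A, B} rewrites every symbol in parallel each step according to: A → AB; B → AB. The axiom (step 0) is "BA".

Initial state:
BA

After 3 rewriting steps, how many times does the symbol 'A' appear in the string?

[0] BA
[1] ABAB
[2] ABABABAB
[3] ABABABABABABABAB

8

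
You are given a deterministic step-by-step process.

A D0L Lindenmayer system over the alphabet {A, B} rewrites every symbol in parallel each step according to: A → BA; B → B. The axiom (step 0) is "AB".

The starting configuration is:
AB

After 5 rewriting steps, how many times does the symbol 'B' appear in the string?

6

gen 0: AB
gen 1: BAB
gen 2: BBAB
gen 3: BBBAB
gen 4: BBBBAB
gen 5: BBBBBAB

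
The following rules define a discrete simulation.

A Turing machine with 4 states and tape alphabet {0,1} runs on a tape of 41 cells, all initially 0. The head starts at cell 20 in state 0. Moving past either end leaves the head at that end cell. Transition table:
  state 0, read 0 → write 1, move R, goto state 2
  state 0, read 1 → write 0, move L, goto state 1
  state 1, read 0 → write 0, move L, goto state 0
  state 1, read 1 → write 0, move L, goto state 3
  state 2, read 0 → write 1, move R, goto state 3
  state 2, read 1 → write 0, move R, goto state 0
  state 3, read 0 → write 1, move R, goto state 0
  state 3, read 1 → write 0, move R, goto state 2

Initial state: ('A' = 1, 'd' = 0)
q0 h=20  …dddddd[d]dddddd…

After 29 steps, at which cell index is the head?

39

k=0  q0 h=20  …dddddd[d]dddddd…
k=1  q2 h=21  …dddddA[d]dddddd…
k=2  q3 h=22  …ddddAA[d]dddddd…
k=3  q0 h=23  …dddAAA[d]dddddd…
k=4  q2 h=24  …ddAAAA[d]dddddd…
k=5  q3 h=25  …dAAAAA[d]dddddd…
k=6  q0 h=26  …AAAAAA[d]dddddd…
k=7  q2 h=27  …AAAAAA[d]dddddd…
k=8  q3 h=28  …AAAAAA[d]dddddd…
k=9  q0 h=29  …AAAAAA[d]dddddd…
k=10  q2 h=30  …AAAAAA[d]dddddd…
k=11  q3 h=31  …AAAAAA[d]dddddd…
k=12  q0 h=32  …AAAAAA[d]dddddd…
k=13  q2 h=33  …AAAAAA[d]dddddd…
k=14  q3 h=34  …AAAAAA[d]dddddd|
k=15  q0 h=35  …AAAAAA[d]ddddd|
k=16  q2 h=36  …AAAAAA[d]dddd|
k=17  q3 h=37  …AAAAAA[d]ddd|
k=18  q0 h=38  …AAAAAA[d]dd|
k=19  q2 h=39  …AAAAAA[d]d|
k=20  q3 h=40  …AAAAAA[d]|
k=21  q0 h=40  …AAAAAA[A]|
k=22  q1 h=39  …AAAAAA[A]d|
k=23  q3 h=38  …AAAAAA[A]dd|
k=24  q2 h=39  …AAAAAd[d]d|
k=25  q3 h=40  …AAAAdA[d]|
k=26  q0 h=40  …AAAAdA[A]|
k=27  q1 h=39  …AAAAAd[A]d|
k=28  q3 h=38  …AAAAAA[d]dd|
k=29  q0 h=39  …AAAAAA[d]d|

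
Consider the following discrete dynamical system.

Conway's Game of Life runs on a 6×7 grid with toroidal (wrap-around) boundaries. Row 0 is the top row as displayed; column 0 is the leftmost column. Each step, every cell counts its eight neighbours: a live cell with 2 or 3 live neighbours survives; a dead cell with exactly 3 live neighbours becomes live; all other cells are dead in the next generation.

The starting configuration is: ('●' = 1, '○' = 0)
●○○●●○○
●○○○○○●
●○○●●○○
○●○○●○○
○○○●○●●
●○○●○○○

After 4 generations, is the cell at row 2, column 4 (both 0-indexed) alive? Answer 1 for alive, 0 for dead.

1

0) ●○○●●○○
●○○○○○●
●○○●●○○
○●○○●○○
○○○●○●●
●○○●○○○
1) ●●○●●○○
●●○○○●●
●●○●●●●
●○●○○○●
●○●●○●●
●○●●○●○
2) ○○○●○○○
○○○○○○○
○○○●●○○
○○○○○○○
○○○○○●○
○○○○○●○
3) ○○○○○○○
○○○●●○○
○○○○○○○
○○○○●○○
○○○○○○○
○○○○●○○
4) ○○○●●○○
○○○○○○○
○○○●●○○
○○○○○○○
○○○○○○○
○○○○○○○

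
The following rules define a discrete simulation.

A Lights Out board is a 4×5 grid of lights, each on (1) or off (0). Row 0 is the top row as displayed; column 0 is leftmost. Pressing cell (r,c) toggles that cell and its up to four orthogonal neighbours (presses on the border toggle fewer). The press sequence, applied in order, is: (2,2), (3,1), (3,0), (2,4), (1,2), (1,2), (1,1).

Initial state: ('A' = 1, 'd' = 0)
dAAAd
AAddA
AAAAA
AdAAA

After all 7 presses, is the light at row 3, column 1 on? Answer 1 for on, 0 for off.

0

t=0: dAAAd
AAddA
AAAAA
AdAAA
t=1: dAAAd
AAAdA
AdddA
AddAA
t=2: dAAAd
AAAdA
AAddA
dAAAA
t=3: dAAAd
AAAdA
dAddA
AdAAA
t=4: dAAAd
AAAdd
dAdAd
AdAAd
t=5: dAdAd
AddAd
dAAAd
AdAAd
t=6: dAAAd
AAAdd
dAdAd
AdAAd
t=7: ddAAd
ddddd
dddAd
AdAAd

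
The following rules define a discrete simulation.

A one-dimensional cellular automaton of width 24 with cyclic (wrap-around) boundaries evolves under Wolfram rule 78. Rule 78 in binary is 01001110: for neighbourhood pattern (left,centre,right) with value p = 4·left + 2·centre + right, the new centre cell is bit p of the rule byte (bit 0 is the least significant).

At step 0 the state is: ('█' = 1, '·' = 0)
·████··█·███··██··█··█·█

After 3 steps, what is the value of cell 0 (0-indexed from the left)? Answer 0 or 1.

k=0  ·████··█·███··██··█··█·█
k=1  ·█··█·██·█·█·███·██·██·█
k=2  ·█·██·██·█·█·█·█·██·██·█
k=3  ·█·██·██·█·█·█·█·██·██·█

0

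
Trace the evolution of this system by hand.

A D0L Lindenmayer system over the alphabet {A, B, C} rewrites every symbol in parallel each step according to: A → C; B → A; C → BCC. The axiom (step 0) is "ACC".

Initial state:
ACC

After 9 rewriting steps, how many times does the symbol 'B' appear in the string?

k=0  ACC
k=1  CBCCBCC
k=2  BCCABCCBCCABCCBCC
k=3  ABCCBCCCABCCBCCABCCBCCCABCCBCCABCCBCC
k=4  CABCCBCCABCCBCCBCCCABCCBCCABCCBCCCABCCBCCABCCBCCBCCCABCCBCCABCCBCCCABCCBCCABCCBCC
k=5  BCCCABCCBCCABCCBCCCABCCBCCABCCBCCABCCBCCBCCCABCCBCCABCCBCC…BCCABCCBCCCABCCBCCABCCBCCBCCCABCCBCCABCCBCCCABCCBCCABCCBCC  (len 179)
k=6  ABCCBCCBCCCABCCBCCABCCBCCCABCCBCCABCCBCCBCCCABCCBCCABCCBCC…BCCABCCBCCCABCCBCCABCCBCCBCCCABCCBCCABCCBCCCABCCBCCABCCBCC  (len 395)
k=7  CABCCBCCABCCBCCABCCBCCBCCCABCCBCCABCCBCCCABCCBCCABCCBCCBCC…BCCABCCBCCCABCCBCCABCCBCCBCCCABCCBCCABCCBCCCABCCBCCABCCBCC  (len 871)
k=8  BCCCABCCBCCABCCBCCCABCCBCCABCCBCCCABCCBCCABCCBCCABCCBCCBCC…BCCABCCBCCCABCCBCCABCCBCCBCCCABCCBCCABCCBCCCABCCBCCABCCBCC  (len 1921)
k=9  ABCCBCCBCCCABCCBCCABCCBCCCABCCBCCABCCBCCBCCCABCCBCCABCCBCC…BCCABCCBCCCABCCBCCABCCBCCBCCCABCCBCCABCCBCCCABCCBCCABCCBCC  (len 4237)

1158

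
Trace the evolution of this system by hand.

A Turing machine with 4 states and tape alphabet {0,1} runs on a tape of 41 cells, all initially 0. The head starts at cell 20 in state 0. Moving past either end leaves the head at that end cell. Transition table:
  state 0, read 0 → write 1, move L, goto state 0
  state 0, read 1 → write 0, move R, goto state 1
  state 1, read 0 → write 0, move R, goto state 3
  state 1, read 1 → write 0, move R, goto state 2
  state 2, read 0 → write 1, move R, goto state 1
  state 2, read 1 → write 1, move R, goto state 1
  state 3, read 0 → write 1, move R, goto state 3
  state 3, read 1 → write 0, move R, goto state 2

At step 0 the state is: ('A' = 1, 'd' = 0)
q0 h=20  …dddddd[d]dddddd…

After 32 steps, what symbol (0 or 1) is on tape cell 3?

0

t=0: q0 h=20  …dddddd[d]dddddd…
t=1: q0 h=19  …dddddd[d]Addddd…
t=2: q0 h=18  …dddddd[d]AAdddd…
t=3: q0 h=17  …dddddd[d]AAAddd…
t=4: q0 h=16  …dddddd[d]AAAAdd…
t=5: q0 h=15  …dddddd[d]AAAAAd…
t=6: q0 h=14  …dddddd[d]AAAAAA…
t=7: q0 h=13  …dddddd[d]AAAAAA…
t=8: q0 h=12  …dddddd[d]AAAAAA…
t=9: q0 h=11  …dddddd[d]AAAAAA…
t=10: q0 h=10  …dddddd[d]AAAAAA…
t=11: q0 h= 9  …dddddd[d]AAAAAA…
t=12: q0 h= 8  …dddddd[d]AAAAAA…
t=13: q0 h= 7  …dddddd[d]AAAAAA…
t=14: q0 h= 6  |dddddd[d]AAAAAA…
t=15: q0 h= 5  |ddddd[d]AAAAAA…
t=16: q0 h= 4  |dddd[d]AAAAAA…
t=17: q0 h= 3  |ddd[d]AAAAAA…
t=18: q0 h= 2  |dd[d]AAAAAA…
t=19: q0 h= 1  |d[d]AAAAAA…
t=20: q0 h= 0  |[d]AAAAAA…
t=21: q0 h= 0  |[A]AAAAAA…
t=22: q1 h= 1  |d[A]AAAAAA…
t=23: q2 h= 2  |dd[A]AAAAAA…
t=24: q1 h= 3  |ddA[A]AAAAAA…
t=25: q2 h= 4  |ddAd[A]AAAAAA…
t=26: q1 h= 5  |ddAdA[A]AAAAAA…
t=27: q2 h= 6  |ddAdAd[A]AAAAAA…
t=28: q1 h= 7  …dAdAdA[A]AAAAAA…
t=29: q2 h= 8  …AdAdAd[A]AAAAAA…
t=30: q1 h= 9  …dAdAdA[A]AAAAAA…
t=31: q2 h=10  …AdAdAd[A]AAAAAA…
t=32: q1 h=11  …dAdAdA[A]AAAAAA…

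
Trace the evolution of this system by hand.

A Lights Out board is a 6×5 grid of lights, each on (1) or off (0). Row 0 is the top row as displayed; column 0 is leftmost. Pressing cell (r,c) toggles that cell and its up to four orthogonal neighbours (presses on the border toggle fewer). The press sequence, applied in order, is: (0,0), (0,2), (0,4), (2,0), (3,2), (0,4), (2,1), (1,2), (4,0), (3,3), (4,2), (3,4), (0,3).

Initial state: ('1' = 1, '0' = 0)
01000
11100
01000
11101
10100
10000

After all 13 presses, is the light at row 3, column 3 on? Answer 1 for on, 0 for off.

gen 0: 01000
11100
01000
11101
10100
10000
gen 1: 10000
01100
01000
11101
10100
10000
gen 2: 11110
01000
01000
11101
10100
10000
gen 3: 11101
01001
01000
11101
10100
10000
gen 4: 11101
11001
10000
01101
10100
10000
gen 5: 11101
11001
10100
00011
10000
10000
gen 6: 11110
11000
10100
00011
10000
10000
gen 7: 11110
10000
01000
01011
10000
10000
gen 8: 11010
11110
01100
01011
10000
10000
gen 9: 11010
11110
01100
11011
01000
00000
gen 10: 11010
11110
01110
11100
01010
00000
gen 11: 11010
11110
01110
11000
00100
00100
gen 12: 11010
11110
01111
11011
00101
00100
gen 13: 11101
11100
01111
11011
00101
00100

1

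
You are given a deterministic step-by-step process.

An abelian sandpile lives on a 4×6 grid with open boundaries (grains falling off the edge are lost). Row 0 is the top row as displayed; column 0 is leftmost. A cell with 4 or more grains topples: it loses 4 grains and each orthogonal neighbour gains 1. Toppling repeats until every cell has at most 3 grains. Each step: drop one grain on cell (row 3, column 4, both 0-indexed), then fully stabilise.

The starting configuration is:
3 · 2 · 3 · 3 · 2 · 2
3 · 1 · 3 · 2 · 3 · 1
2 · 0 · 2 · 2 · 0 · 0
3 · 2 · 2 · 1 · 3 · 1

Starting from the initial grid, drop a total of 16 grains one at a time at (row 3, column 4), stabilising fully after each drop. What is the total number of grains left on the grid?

49

0) 3 · 2 · 3 · 3 · 2 · 2
3 · 1 · 3 · 2 · 3 · 1
2 · 0 · 2 · 2 · 0 · 0
3 · 2 · 2 · 1 · 3 · 1
1) 3 · 2 · 3 · 3 · 2 · 2
3 · 1 · 3 · 2 · 3 · 1
2 · 0 · 2 · 2 · 1 · 0
3 · 2 · 2 · 2 · 0 · 2
2) 3 · 2 · 3 · 3 · 2 · 2
3 · 1 · 3 · 2 · 3 · 1
2 · 0 · 2 · 2 · 1 · 0
3 · 2 · 2 · 2 · 1 · 2
3) 3 · 2 · 3 · 3 · 2 · 2
3 · 1 · 3 · 2 · 3 · 1
2 · 0 · 2 · 2 · 1 · 0
3 · 2 · 2 · 2 · 2 · 2
4) 3 · 2 · 3 · 3 · 2 · 2
3 · 1 · 3 · 2 · 3 · 1
2 · 0 · 2 · 2 · 1 · 0
3 · 2 · 2 · 2 · 3 · 2
5) 3 · 2 · 3 · 3 · 2 · 2
3 · 1 · 3 · 2 · 3 · 1
2 · 0 · 2 · 2 · 2 · 0
3 · 2 · 2 · 3 · 0 · 3
6) 3 · 2 · 3 · 3 · 2 · 2
3 · 1 · 3 · 2 · 3 · 1
2 · 0 · 2 · 2 · 2 · 0
3 · 2 · 2 · 3 · 1 · 3
7) 3 · 2 · 3 · 3 · 2 · 2
3 · 1 · 3 · 2 · 3 · 1
2 · 0 · 2 · 2 · 2 · 0
3 · 2 · 2 · 3 · 2 · 3
8) 3 · 2 · 3 · 3 · 2 · 2
3 · 1 · 3 · 2 · 3 · 1
2 · 0 · 2 · 2 · 2 · 0
3 · 2 · 2 · 3 · 3 · 3
9) 3 · 2 · 3 · 3 · 2 · 2
3 · 1 · 3 · 2 · 3 · 1
2 · 0 · 2 · 3 · 3 · 1
3 · 2 · 3 · 0 · 2 · 0
10) 3 · 2 · 3 · 3 · 2 · 2
3 · 1 · 3 · 2 · 3 · 1
2 · 0 · 2 · 3 · 3 · 1
3 · 2 · 3 · 0 · 3 · 0
11) 3 · 3 · 1 · 2 · 0 · 3
3 · 2 · 2 · 2 · 2 · 2
2 · 1 · 1 · 2 · 2 · 2
3 · 3 · 0 · 3 · 1 · 1
12) 3 · 3 · 1 · 2 · 0 · 3
3 · 2 · 2 · 2 · 2 · 2
2 · 1 · 1 · 2 · 2 · 2
3 · 3 · 0 · 3 · 2 · 1
13) 3 · 3 · 1 · 2 · 0 · 3
3 · 2 · 2 · 2 · 2 · 2
2 · 1 · 1 · 2 · 2 · 2
3 · 3 · 0 · 3 · 3 · 1
14) 3 · 3 · 1 · 2 · 0 · 3
3 · 2 · 2 · 2 · 2 · 2
2 · 1 · 1 · 3 · 3 · 2
3 · 3 · 1 · 0 · 1 · 2
15) 3 · 3 · 1 · 2 · 0 · 3
3 · 2 · 2 · 2 · 2 · 2
2 · 1 · 1 · 3 · 3 · 2
3 · 3 · 1 · 0 · 2 · 2
16) 3 · 3 · 1 · 2 · 0 · 3
3 · 2 · 2 · 2 · 2 · 2
2 · 1 · 1 · 3 · 3 · 2
3 · 3 · 1 · 0 · 3 · 2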